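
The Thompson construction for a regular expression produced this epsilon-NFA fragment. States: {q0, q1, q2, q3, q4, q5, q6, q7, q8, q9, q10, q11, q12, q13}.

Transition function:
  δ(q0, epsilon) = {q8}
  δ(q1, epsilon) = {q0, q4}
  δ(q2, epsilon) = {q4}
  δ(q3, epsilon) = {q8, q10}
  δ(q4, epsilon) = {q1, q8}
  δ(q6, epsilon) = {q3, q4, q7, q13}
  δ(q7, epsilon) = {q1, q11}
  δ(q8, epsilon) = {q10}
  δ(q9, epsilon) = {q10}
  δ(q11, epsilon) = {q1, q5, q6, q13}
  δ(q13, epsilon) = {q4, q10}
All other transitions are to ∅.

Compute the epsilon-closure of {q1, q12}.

Start with {q1, q12}.
From q1 via epsilon: add q0, q4.
From q0 via epsilon: add q8.
From q8 via epsilon: add q10.
No new states can be added; the closed set is {q0, q1, q4, q8, q10, q12}.

{q0, q1, q4, q8, q10, q12}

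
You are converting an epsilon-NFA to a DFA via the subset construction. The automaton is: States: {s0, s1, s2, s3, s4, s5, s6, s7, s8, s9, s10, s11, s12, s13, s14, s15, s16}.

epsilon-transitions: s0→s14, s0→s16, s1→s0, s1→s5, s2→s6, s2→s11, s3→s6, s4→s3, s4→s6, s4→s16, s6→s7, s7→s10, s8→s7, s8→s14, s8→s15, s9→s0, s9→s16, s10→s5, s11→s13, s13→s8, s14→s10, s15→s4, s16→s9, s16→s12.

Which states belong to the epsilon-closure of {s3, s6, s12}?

Start with {s3, s6, s12}.
From s6 via epsilon: add s7.
From s7 via epsilon: add s10.
From s10 via epsilon: add s5.
No new states can be added; the closed set is {s3, s5, s6, s7, s10, s12}.

{s3, s5, s6, s7, s10, s12}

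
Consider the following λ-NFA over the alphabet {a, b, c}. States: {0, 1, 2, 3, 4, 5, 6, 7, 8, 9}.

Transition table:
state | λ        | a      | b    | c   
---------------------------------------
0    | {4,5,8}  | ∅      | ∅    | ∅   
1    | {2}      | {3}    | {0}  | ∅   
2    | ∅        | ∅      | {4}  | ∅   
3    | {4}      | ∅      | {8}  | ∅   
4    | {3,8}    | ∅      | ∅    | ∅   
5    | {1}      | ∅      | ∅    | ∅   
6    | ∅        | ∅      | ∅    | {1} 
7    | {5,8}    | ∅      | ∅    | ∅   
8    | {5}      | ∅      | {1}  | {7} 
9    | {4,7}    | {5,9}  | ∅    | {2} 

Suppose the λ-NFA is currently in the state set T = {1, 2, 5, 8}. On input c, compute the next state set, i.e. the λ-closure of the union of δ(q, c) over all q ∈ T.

{1, 2, 5, 7, 8}

8 on c → {7}.
No c-transition from 1, 2, 5.
Union after reading c: {7}.
Now take the λ-closure:
From 7 via λ: add 5, 8.
From 5 via λ: add 1.
From 1 via λ: add 2.
No new states can be added; the closed set is {1, 2, 5, 7, 8}.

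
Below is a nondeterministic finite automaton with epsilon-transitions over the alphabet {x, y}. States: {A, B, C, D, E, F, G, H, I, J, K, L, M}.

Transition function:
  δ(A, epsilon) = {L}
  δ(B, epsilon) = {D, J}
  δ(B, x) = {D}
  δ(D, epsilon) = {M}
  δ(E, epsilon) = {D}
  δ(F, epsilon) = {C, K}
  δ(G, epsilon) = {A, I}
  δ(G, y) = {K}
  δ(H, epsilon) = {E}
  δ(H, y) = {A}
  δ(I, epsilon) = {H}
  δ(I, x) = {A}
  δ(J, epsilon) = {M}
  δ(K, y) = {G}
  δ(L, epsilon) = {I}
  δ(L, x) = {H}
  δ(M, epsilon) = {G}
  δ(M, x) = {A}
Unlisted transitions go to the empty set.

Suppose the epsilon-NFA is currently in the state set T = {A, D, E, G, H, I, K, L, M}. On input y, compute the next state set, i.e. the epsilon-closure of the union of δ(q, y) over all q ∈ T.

{A, D, E, G, H, I, K, L, M}

G on y → {K}.
H on y → {A}.
K on y → {G}.
No y-transition from A, D, E, I, L, M.
Union after reading y: {A, G, K}.
Now take the epsilon-closure:
From A via epsilon: add L.
From G via epsilon: add I.
From I via epsilon: add H.
From H via epsilon: add E.
From E via epsilon: add D.
From D via epsilon: add M.
No new states can be added; the closed set is {A, D, E, G, H, I, K, L, M}.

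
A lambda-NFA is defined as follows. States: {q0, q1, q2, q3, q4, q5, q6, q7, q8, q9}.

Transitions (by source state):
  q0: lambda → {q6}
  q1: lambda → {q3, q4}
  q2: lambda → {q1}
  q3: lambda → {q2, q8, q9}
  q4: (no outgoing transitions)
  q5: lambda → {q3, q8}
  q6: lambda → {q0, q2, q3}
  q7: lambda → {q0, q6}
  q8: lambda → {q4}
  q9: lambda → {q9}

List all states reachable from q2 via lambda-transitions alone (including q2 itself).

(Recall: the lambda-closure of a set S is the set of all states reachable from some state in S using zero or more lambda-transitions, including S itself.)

Start with {q2}.
From q2 via lambda: add q1.
From q1 via lambda: add q3, q4.
From q3 via lambda: add q8, q9.
No new states can be added; the closed set is {q1, q2, q3, q4, q8, q9}.

{q1, q2, q3, q4, q8, q9}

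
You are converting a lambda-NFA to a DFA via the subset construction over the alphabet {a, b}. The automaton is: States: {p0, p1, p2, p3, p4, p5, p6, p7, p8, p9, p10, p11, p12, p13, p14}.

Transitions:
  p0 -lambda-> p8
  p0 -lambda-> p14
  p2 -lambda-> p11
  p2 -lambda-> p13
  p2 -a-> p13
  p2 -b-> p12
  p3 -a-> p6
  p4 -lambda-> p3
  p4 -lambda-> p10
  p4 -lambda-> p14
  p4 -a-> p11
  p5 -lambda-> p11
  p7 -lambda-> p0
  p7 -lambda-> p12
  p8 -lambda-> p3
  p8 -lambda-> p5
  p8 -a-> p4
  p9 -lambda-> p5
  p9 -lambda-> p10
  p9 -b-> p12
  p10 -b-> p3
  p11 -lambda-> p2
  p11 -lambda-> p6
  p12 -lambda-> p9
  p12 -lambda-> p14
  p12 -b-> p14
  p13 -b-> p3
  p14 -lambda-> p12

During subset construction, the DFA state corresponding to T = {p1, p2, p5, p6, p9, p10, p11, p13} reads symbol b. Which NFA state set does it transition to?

{p2, p3, p5, p6, p9, p10, p11, p12, p13, p14}

p2 on b → {p12}.
p9 on b → {p12}.
p10 on b → {p3}.
p13 on b → {p3}.
No b-transition from p1, p5, p6, p11.
Union after reading b: {p3, p12}.
Now take the lambda-closure:
From p12 via lambda: add p9, p14.
From p9 via lambda: add p5, p10.
From p5 via lambda: add p11.
From p11 via lambda: add p2, p6.
From p2 via lambda: add p13.
No new states can be added; the closed set is {p2, p3, p5, p6, p9, p10, p11, p12, p13, p14}.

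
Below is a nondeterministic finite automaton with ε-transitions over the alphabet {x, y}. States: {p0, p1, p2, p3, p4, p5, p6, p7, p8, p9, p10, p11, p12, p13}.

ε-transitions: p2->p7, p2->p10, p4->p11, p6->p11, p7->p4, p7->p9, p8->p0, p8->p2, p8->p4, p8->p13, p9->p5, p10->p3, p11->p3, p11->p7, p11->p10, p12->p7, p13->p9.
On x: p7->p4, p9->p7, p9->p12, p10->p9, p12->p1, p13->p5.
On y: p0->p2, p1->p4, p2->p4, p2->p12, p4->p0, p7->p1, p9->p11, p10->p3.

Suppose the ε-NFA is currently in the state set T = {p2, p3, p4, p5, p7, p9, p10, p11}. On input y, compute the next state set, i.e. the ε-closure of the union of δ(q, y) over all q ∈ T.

{p0, p1, p3, p4, p5, p7, p9, p10, p11, p12}

p2 on y → {p4, p12}.
p4 on y → {p0}.
p7 on y → {p1}.
p9 on y → {p11}.
p10 on y → {p3}.
No y-transition from p3, p5, p11.
Union after reading y: {p0, p1, p3, p4, p11, p12}.
Now take the ε-closure:
From p11 via ε: add p7, p10.
From p7 via ε: add p9.
From p9 via ε: add p5.
No new states can be added; the closed set is {p0, p1, p3, p4, p5, p7, p9, p10, p11, p12}.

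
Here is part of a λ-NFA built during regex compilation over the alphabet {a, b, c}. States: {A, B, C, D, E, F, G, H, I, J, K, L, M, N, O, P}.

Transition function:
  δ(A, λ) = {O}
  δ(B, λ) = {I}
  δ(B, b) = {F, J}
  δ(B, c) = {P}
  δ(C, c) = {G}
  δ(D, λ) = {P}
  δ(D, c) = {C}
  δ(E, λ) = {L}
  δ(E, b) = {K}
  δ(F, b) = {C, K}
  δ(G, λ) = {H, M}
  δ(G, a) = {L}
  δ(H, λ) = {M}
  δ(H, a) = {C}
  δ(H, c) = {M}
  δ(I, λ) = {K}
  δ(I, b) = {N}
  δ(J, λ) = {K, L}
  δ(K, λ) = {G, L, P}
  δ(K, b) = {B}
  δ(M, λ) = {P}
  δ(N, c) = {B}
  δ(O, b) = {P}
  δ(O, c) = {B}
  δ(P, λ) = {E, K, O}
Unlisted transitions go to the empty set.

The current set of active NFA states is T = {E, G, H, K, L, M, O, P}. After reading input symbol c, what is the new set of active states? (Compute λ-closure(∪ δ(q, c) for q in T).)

{B, E, G, H, I, K, L, M, O, P}

H on c → {M}.
O on c → {B}.
No c-transition from E, G, K, L, M, P.
Union after reading c: {B, M}.
Now take the λ-closure:
From B via λ: add I.
From M via λ: add P.
From I via λ: add K.
From P via λ: add E, O.
From E via λ: add L.
From K via λ: add G.
From G via λ: add H.
No new states can be added; the closed set is {B, E, G, H, I, K, L, M, O, P}.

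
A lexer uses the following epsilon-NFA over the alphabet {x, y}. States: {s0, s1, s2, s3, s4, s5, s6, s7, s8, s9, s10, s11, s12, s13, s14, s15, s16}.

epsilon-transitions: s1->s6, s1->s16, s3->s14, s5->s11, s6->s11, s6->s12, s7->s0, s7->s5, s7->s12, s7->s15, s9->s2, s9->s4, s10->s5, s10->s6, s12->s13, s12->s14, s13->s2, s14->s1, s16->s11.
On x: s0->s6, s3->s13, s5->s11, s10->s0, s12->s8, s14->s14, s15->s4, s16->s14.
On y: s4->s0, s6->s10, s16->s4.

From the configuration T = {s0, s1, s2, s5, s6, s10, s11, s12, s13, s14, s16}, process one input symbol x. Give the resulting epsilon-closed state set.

s0 on x → {s6}.
s5 on x → {s11}.
s10 on x → {s0}.
s12 on x → {s8}.
s14 on x → {s14}.
s16 on x → {s14}.
No x-transition from s1, s2, s6, s11, s13.
Union after reading x: {s0, s6, s8, s11, s14}.
Now take the epsilon-closure:
From s6 via epsilon: add s12.
From s14 via epsilon: add s1.
From s1 via epsilon: add s16.
From s12 via epsilon: add s13.
From s13 via epsilon: add s2.
No new states can be added; the closed set is {s0, s1, s2, s6, s8, s11, s12, s13, s14, s16}.

{s0, s1, s2, s6, s8, s11, s12, s13, s14, s16}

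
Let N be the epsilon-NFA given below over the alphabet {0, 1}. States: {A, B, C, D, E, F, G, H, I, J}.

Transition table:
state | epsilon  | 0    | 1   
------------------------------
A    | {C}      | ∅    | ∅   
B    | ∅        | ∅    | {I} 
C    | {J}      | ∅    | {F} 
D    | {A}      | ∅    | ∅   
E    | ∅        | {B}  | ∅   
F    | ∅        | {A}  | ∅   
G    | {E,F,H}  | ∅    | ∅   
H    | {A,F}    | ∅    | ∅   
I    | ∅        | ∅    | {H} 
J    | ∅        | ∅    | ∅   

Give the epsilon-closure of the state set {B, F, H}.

{A, B, C, F, H, J}

Start with {B, F, H}.
From H via epsilon: add A.
From A via epsilon: add C.
From C via epsilon: add J.
No new states can be added; the closed set is {A, B, C, F, H, J}.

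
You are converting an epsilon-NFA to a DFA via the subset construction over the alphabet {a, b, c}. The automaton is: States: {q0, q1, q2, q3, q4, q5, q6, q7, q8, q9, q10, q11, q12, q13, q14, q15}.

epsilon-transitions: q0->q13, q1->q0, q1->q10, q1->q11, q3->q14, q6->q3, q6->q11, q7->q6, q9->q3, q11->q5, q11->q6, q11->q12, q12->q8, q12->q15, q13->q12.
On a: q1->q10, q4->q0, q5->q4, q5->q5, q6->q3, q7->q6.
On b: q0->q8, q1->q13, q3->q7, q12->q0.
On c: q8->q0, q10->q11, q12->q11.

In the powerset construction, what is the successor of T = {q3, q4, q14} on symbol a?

q4 on a → {q0}.
No a-transition from q3, q14.
Union after reading a: {q0}.
Now take the epsilon-closure:
From q0 via epsilon: add q13.
From q13 via epsilon: add q12.
From q12 via epsilon: add q8, q15.
No new states can be added; the closed set is {q0, q8, q12, q13, q15}.

{q0, q8, q12, q13, q15}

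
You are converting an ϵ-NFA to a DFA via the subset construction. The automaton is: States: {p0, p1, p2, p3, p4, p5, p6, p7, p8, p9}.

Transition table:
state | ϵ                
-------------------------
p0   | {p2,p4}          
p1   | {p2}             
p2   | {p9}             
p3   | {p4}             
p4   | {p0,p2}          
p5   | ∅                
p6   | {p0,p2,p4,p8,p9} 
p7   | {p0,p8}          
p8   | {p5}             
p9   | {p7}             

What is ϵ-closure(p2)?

{p0, p2, p4, p5, p7, p8, p9}

Start with {p2}.
From p2 via ϵ: add p9.
From p9 via ϵ: add p7.
From p7 via ϵ: add p0, p8.
From p0 via ϵ: add p4.
From p8 via ϵ: add p5.
No new states can be added; the closed set is {p0, p2, p4, p5, p7, p8, p9}.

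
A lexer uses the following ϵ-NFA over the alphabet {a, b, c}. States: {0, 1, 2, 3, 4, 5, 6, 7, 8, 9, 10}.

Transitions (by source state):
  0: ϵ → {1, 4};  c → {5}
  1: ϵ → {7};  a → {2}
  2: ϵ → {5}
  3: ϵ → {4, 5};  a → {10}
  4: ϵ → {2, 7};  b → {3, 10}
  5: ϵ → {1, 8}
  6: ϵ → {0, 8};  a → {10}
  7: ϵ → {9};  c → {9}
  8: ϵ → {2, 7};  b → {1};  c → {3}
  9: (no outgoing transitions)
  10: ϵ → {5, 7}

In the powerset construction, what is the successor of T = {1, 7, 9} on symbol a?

1 on a → {2}.
No a-transition from 7, 9.
Union after reading a: {2}.
Now take the ϵ-closure:
From 2 via ϵ: add 5.
From 5 via ϵ: add 1, 8.
From 1 via ϵ: add 7.
From 7 via ϵ: add 9.
No new states can be added; the closed set is {1, 2, 5, 7, 8, 9}.

{1, 2, 5, 7, 8, 9}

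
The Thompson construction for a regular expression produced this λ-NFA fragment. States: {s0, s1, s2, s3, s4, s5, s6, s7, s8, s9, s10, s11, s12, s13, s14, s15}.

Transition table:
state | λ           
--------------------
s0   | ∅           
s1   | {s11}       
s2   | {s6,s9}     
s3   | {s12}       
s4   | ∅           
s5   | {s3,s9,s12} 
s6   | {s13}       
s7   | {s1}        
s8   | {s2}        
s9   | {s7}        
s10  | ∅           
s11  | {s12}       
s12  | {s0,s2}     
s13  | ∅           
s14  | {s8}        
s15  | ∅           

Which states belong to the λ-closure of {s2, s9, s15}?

Start with {s2, s9, s15}.
From s2 via λ: add s6.
From s9 via λ: add s7.
From s6 via λ: add s13.
From s7 via λ: add s1.
From s1 via λ: add s11.
From s11 via λ: add s12.
From s12 via λ: add s0.
No new states can be added; the closed set is {s0, s1, s2, s6, s7, s9, s11, s12, s13, s15}.

{s0, s1, s2, s6, s7, s9, s11, s12, s13, s15}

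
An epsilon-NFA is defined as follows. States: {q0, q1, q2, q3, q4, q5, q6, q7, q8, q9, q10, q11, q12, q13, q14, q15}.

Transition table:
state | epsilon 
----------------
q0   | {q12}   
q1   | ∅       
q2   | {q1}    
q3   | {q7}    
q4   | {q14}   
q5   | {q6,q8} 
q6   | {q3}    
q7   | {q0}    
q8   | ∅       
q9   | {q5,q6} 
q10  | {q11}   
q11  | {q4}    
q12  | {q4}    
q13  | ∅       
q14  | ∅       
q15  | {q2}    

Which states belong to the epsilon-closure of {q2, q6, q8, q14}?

Start with {q2, q6, q8, q14}.
From q2 via epsilon: add q1.
From q6 via epsilon: add q3.
From q3 via epsilon: add q7.
From q7 via epsilon: add q0.
From q0 via epsilon: add q12.
From q12 via epsilon: add q4.
No new states can be added; the closed set is {q0, q1, q2, q3, q4, q6, q7, q8, q12, q14}.

{q0, q1, q2, q3, q4, q6, q7, q8, q12, q14}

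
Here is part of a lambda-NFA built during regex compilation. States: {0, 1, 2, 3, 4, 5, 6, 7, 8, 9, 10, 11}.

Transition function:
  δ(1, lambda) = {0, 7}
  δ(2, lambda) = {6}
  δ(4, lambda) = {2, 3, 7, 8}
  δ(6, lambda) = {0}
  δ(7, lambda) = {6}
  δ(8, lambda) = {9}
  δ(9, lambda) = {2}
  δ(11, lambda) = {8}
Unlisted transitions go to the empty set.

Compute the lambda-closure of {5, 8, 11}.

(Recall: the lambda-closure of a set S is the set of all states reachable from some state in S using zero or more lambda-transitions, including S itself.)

Start with {5, 8, 11}.
From 8 via lambda: add 9.
From 9 via lambda: add 2.
From 2 via lambda: add 6.
From 6 via lambda: add 0.
No new states can be added; the closed set is {0, 2, 5, 6, 8, 9, 11}.

{0, 2, 5, 6, 8, 9, 11}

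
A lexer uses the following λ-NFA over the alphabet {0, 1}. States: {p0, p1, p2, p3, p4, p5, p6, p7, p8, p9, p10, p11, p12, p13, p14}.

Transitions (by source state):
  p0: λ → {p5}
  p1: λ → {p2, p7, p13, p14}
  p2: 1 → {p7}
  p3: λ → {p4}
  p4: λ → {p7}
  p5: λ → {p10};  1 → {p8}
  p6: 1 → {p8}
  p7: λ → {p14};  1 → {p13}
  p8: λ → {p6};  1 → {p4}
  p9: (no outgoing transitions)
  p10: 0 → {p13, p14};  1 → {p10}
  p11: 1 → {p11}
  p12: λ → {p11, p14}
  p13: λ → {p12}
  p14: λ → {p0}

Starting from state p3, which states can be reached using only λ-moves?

Start with {p3}.
From p3 via λ: add p4.
From p4 via λ: add p7.
From p7 via λ: add p14.
From p14 via λ: add p0.
From p0 via λ: add p5.
From p5 via λ: add p10.
No new states can be added; the closed set is {p0, p3, p4, p5, p7, p10, p14}.

{p0, p3, p4, p5, p7, p10, p14}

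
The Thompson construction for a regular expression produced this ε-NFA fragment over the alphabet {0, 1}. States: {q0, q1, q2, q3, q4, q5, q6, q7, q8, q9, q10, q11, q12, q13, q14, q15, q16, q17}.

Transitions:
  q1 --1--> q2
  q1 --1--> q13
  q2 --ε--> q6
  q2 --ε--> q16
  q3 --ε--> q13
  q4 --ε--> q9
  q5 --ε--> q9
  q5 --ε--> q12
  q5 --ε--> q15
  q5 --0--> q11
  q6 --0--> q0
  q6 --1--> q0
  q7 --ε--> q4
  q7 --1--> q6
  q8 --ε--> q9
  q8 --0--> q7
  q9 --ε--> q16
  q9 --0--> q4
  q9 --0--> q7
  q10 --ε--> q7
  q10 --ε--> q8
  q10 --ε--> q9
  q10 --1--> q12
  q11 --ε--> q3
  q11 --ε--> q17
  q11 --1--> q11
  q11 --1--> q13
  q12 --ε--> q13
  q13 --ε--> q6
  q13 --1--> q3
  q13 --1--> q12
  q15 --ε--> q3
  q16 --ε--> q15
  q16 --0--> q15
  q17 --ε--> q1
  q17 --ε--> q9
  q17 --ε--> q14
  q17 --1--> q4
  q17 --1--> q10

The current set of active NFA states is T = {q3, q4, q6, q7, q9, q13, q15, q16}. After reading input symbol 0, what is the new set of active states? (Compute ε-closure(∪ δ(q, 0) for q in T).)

q6 on 0 → {q0}.
q9 on 0 → {q4, q7}.
q16 on 0 → {q15}.
No 0-transition from q3, q4, q7, q13, q15.
Union after reading 0: {q0, q4, q7, q15}.
Now take the ε-closure:
From q4 via ε: add q9.
From q15 via ε: add q3.
From q3 via ε: add q13.
From q9 via ε: add q16.
From q13 via ε: add q6.
No new states can be added; the closed set is {q0, q3, q4, q6, q7, q9, q13, q15, q16}.

{q0, q3, q4, q6, q7, q9, q13, q15, q16}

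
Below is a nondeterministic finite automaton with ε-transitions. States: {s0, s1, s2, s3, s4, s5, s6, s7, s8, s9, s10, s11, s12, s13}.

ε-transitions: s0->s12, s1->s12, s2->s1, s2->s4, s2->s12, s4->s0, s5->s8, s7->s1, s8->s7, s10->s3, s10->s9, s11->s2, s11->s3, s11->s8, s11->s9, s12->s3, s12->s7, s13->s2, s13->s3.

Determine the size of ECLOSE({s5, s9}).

7

Start with {s5, s9}.
From s5 via ε: add s8.
From s8 via ε: add s7.
From s7 via ε: add s1.
From s1 via ε: add s12.
From s12 via ε: add s3.
ε-closure = {s1, s3, s5, s7, s8, s9, s12}, which has 7 states.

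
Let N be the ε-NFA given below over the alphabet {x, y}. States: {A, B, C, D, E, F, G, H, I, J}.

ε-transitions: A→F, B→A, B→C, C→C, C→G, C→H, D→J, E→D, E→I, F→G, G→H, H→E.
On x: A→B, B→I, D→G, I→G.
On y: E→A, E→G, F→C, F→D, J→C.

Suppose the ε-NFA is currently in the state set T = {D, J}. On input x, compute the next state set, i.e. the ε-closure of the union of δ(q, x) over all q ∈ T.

D on x → {G}.
No x-transition from J.
Union after reading x: {G}.
Now take the ε-closure:
From G via ε: add H.
From H via ε: add E.
From E via ε: add D, I.
From D via ε: add J.
No new states can be added; the closed set is {D, E, G, H, I, J}.

{D, E, G, H, I, J}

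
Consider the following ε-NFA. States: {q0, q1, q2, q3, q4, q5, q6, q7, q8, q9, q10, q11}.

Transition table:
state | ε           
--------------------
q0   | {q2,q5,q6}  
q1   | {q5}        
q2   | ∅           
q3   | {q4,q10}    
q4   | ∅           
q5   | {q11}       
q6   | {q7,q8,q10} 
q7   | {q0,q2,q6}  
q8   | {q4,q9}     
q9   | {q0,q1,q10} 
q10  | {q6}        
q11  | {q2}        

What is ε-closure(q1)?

{q1, q2, q5, q11}

Start with {q1}.
From q1 via ε: add q5.
From q5 via ε: add q11.
From q11 via ε: add q2.
No new states can be added; the closed set is {q1, q2, q5, q11}.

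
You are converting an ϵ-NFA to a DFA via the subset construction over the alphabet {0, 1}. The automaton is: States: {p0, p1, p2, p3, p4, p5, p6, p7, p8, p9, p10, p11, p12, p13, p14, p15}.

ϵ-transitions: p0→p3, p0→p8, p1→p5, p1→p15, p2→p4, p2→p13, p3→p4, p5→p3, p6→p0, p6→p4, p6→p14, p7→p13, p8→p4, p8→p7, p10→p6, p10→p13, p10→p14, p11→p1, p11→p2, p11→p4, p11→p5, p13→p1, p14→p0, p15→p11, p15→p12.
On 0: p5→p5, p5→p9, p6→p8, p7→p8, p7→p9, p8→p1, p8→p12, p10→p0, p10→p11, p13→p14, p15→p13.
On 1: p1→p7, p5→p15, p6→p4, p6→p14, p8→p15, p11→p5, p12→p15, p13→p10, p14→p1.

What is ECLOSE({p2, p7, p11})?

{p1, p2, p3, p4, p5, p7, p11, p12, p13, p15}

Start with {p2, p7, p11}.
From p2 via ϵ: add p4, p13.
From p11 via ϵ: add p1, p5.
From p1 via ϵ: add p15.
From p5 via ϵ: add p3.
From p15 via ϵ: add p12.
No new states can be added; the closed set is {p1, p2, p3, p4, p5, p7, p11, p12, p13, p15}.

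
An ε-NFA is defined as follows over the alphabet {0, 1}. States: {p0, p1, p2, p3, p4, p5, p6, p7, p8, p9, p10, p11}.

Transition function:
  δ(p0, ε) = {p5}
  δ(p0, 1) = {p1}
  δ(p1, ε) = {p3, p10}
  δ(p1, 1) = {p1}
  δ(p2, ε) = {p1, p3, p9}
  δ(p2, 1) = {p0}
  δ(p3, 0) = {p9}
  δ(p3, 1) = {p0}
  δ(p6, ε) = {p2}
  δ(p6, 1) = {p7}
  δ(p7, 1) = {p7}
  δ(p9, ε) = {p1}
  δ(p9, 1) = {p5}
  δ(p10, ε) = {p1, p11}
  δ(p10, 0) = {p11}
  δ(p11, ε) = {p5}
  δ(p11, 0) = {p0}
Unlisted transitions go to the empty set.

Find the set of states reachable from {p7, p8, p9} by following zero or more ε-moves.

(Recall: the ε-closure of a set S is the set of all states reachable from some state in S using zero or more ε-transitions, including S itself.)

{p1, p3, p5, p7, p8, p9, p10, p11}

Start with {p7, p8, p9}.
From p9 via ε: add p1.
From p1 via ε: add p3, p10.
From p10 via ε: add p11.
From p11 via ε: add p5.
No new states can be added; the closed set is {p1, p3, p5, p7, p8, p9, p10, p11}.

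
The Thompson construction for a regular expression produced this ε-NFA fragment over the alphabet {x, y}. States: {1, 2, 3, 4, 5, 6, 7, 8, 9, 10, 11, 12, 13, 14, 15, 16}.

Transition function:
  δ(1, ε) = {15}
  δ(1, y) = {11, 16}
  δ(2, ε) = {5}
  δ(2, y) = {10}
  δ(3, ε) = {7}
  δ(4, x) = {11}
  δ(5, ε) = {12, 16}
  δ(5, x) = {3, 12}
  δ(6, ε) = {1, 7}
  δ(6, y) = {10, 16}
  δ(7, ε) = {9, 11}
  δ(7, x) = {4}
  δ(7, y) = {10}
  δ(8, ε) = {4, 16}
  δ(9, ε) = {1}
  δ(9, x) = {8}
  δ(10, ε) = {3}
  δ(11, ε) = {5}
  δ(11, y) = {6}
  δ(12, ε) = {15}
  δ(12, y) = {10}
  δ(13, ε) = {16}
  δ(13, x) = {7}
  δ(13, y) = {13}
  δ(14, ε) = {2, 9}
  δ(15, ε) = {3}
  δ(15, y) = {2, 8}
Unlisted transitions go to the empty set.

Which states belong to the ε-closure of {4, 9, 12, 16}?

{1, 3, 4, 5, 7, 9, 11, 12, 15, 16}

Start with {4, 9, 12, 16}.
From 9 via ε: add 1.
From 12 via ε: add 15.
From 15 via ε: add 3.
From 3 via ε: add 7.
From 7 via ε: add 11.
From 11 via ε: add 5.
No new states can be added; the closed set is {1, 3, 4, 5, 7, 9, 11, 12, 15, 16}.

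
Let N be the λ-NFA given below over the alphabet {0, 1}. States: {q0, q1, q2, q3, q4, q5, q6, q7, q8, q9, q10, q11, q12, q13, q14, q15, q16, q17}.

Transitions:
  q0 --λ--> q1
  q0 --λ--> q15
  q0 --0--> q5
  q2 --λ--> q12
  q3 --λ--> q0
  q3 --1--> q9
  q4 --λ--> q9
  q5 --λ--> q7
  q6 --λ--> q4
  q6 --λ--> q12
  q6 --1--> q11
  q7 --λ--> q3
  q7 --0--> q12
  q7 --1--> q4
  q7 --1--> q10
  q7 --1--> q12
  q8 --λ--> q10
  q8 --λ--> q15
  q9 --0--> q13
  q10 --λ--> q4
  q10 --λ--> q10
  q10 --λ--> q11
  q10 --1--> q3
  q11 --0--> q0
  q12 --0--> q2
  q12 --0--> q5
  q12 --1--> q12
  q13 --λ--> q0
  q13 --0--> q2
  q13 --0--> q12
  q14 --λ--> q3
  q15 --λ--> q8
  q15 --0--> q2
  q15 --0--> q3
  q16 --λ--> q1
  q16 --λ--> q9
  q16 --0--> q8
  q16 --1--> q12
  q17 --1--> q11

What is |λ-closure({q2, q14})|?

12

Start with {q2, q14}.
From q2 via λ: add q12.
From q14 via λ: add q3.
From q3 via λ: add q0.
From q0 via λ: add q1, q15.
From q15 via λ: add q8.
From q8 via λ: add q10.
From q10 via λ: add q4, q11.
From q4 via λ: add q9.
λ-closure = {q0, q1, q2, q3, q4, q8, q9, q10, q11, q12, q14, q15}, which has 12 states.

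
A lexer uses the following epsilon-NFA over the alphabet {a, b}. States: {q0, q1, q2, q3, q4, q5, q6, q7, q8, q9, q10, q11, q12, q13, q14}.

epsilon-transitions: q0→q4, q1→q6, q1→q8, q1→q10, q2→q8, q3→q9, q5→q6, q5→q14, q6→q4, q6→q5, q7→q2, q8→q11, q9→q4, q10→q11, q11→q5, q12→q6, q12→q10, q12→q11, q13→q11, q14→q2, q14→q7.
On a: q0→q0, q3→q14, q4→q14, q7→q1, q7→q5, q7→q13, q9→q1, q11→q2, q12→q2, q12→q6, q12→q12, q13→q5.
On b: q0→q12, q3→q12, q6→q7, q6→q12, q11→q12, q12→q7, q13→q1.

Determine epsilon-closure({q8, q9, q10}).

{q2, q4, q5, q6, q7, q8, q9, q10, q11, q14}

Start with {q8, q9, q10}.
From q8 via epsilon: add q11.
From q9 via epsilon: add q4.
From q11 via epsilon: add q5.
From q5 via epsilon: add q6, q14.
From q14 via epsilon: add q2, q7.
No new states can be added; the closed set is {q2, q4, q5, q6, q7, q8, q9, q10, q11, q14}.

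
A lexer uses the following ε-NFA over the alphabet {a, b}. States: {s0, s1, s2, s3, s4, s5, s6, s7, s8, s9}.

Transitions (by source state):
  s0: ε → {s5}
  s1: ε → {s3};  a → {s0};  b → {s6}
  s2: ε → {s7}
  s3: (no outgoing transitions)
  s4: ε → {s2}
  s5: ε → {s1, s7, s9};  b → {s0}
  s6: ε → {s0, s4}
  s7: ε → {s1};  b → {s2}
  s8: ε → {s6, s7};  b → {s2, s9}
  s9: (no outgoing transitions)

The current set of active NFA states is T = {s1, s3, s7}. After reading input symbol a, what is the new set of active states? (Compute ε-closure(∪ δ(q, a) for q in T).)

{s0, s1, s3, s5, s7, s9}

s1 on a → {s0}.
No a-transition from s3, s7.
Union after reading a: {s0}.
Now take the ε-closure:
From s0 via ε: add s5.
From s5 via ε: add s1, s7, s9.
From s1 via ε: add s3.
No new states can be added; the closed set is {s0, s1, s3, s5, s7, s9}.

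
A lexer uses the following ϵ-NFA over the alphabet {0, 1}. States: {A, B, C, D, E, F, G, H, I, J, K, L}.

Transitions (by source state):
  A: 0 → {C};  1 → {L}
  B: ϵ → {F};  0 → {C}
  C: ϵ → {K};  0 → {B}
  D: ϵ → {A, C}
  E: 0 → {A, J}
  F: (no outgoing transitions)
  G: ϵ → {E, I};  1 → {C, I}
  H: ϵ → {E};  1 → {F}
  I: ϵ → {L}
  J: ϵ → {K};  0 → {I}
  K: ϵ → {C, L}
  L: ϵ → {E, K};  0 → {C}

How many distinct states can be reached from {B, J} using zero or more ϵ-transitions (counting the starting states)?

Start with {B, J}.
From B via ϵ: add F.
From J via ϵ: add K.
From K via ϵ: add C, L.
From L via ϵ: add E.
ϵ-closure = {B, C, E, F, J, K, L}, which has 7 states.

7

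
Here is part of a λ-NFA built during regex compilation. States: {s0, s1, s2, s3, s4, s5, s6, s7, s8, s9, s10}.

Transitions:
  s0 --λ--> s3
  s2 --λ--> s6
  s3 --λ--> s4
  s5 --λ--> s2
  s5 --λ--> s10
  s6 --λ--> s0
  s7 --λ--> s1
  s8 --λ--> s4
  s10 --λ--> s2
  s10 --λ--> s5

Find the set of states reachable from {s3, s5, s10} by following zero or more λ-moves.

{s0, s2, s3, s4, s5, s6, s10}

Start with {s3, s5, s10}.
From s3 via λ: add s4.
From s5 via λ: add s2.
From s2 via λ: add s6.
From s6 via λ: add s0.
No new states can be added; the closed set is {s0, s2, s3, s4, s5, s6, s10}.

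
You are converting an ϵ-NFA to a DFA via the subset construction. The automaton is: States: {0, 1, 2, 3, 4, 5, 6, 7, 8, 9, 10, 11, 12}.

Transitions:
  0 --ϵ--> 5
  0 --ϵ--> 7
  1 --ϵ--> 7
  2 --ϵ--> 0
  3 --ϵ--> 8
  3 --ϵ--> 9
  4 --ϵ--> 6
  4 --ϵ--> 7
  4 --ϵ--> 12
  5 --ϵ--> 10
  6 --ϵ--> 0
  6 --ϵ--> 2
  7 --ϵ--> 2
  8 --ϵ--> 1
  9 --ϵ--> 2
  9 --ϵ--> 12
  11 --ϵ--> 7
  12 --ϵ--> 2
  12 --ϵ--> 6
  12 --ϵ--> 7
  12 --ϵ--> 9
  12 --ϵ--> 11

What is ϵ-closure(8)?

{0, 1, 2, 5, 7, 8, 10}

Start with {8}.
From 8 via ϵ: add 1.
From 1 via ϵ: add 7.
From 7 via ϵ: add 2.
From 2 via ϵ: add 0.
From 0 via ϵ: add 5.
From 5 via ϵ: add 10.
No new states can be added; the closed set is {0, 1, 2, 5, 7, 8, 10}.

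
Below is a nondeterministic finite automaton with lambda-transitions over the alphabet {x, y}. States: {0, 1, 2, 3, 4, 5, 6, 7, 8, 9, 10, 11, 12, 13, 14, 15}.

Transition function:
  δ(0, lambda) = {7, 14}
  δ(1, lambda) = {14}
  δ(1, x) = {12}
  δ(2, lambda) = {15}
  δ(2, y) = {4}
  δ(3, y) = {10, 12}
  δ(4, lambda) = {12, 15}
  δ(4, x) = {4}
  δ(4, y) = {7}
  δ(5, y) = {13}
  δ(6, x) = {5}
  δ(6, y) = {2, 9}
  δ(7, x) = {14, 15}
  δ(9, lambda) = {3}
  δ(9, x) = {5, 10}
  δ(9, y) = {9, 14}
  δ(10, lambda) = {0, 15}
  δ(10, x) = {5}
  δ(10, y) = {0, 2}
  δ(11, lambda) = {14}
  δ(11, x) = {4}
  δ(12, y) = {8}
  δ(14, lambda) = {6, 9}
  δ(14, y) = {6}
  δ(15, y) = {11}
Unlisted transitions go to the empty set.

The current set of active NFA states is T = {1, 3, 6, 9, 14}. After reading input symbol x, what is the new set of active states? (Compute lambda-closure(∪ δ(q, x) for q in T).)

1 on x → {12}.
6 on x → {5}.
9 on x → {5, 10}.
No x-transition from 3, 14.
Union after reading x: {5, 10, 12}.
Now take the lambda-closure:
From 10 via lambda: add 0, 15.
From 0 via lambda: add 7, 14.
From 14 via lambda: add 6, 9.
From 9 via lambda: add 3.
No new states can be added; the closed set is {0, 3, 5, 6, 7, 9, 10, 12, 14, 15}.

{0, 3, 5, 6, 7, 9, 10, 12, 14, 15}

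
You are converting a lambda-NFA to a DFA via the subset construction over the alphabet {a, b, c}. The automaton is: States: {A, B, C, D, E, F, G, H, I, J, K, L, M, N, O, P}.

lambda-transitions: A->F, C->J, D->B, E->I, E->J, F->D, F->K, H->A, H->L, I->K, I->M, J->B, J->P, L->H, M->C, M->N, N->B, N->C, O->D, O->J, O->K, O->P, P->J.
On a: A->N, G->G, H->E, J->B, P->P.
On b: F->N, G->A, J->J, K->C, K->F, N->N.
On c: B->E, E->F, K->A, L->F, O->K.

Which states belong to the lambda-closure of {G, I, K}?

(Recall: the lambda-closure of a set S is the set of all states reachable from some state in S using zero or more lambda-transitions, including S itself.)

{B, C, G, I, J, K, M, N, P}

Start with {G, I, K}.
From I via lambda: add M.
From M via lambda: add C, N.
From C via lambda: add J.
From N via lambda: add B.
From J via lambda: add P.
No new states can be added; the closed set is {B, C, G, I, J, K, M, N, P}.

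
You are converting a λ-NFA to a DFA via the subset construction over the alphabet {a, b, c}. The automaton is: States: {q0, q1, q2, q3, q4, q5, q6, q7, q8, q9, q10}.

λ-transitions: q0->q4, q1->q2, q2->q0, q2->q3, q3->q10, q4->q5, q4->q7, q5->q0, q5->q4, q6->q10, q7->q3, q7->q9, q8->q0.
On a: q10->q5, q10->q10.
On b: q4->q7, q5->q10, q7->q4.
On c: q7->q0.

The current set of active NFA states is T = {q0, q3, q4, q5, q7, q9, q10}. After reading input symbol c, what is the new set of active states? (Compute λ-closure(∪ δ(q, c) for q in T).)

q7 on c → {q0}.
No c-transition from q0, q3, q4, q5, q9, q10.
Union after reading c: {q0}.
Now take the λ-closure:
From q0 via λ: add q4.
From q4 via λ: add q5, q7.
From q7 via λ: add q3, q9.
From q3 via λ: add q10.
No new states can be added; the closed set is {q0, q3, q4, q5, q7, q9, q10}.

{q0, q3, q4, q5, q7, q9, q10}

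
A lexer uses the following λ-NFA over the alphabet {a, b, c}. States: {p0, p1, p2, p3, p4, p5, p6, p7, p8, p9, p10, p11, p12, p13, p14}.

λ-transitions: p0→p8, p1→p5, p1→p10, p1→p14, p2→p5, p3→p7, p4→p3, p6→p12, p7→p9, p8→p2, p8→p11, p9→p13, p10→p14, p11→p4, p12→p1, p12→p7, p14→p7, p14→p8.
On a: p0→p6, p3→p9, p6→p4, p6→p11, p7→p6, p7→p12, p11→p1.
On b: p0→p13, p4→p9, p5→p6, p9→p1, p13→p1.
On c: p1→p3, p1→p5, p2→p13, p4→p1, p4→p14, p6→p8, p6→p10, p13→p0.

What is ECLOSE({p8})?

Start with {p8}.
From p8 via λ: add p2, p11.
From p2 via λ: add p5.
From p11 via λ: add p4.
From p4 via λ: add p3.
From p3 via λ: add p7.
From p7 via λ: add p9.
From p9 via λ: add p13.
No new states can be added; the closed set is {p2, p3, p4, p5, p7, p8, p9, p11, p13}.

{p2, p3, p4, p5, p7, p8, p9, p11, p13}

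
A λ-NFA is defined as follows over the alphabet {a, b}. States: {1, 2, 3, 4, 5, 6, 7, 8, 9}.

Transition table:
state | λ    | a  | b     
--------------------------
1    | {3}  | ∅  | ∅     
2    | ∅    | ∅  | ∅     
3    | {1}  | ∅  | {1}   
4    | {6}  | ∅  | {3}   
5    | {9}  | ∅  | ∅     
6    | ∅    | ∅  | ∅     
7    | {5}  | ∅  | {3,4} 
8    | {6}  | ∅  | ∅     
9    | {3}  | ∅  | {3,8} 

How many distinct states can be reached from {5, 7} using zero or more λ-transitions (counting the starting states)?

Start with {5, 7}.
From 5 via λ: add 9.
From 9 via λ: add 3.
From 3 via λ: add 1.
λ-closure = {1, 3, 5, 7, 9}, which has 5 states.

5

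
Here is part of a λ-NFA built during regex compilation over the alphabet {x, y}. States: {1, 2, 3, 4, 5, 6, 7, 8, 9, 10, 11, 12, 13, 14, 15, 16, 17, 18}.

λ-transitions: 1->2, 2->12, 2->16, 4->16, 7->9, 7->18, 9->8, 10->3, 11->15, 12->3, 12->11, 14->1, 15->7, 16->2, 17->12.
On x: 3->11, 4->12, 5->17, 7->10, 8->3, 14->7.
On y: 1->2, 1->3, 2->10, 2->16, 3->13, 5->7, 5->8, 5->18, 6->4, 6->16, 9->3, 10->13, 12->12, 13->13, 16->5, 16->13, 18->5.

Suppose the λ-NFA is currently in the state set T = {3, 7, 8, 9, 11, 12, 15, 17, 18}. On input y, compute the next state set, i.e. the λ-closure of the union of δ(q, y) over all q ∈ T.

3 on y → {13}.
9 on y → {3}.
12 on y → {12}.
18 on y → {5}.
No y-transition from 7, 8, 11, 15, 17.
Union after reading y: {3, 5, 12, 13}.
Now take the λ-closure:
From 12 via λ: add 11.
From 11 via λ: add 15.
From 15 via λ: add 7.
From 7 via λ: add 9, 18.
From 9 via λ: add 8.
No new states can be added; the closed set is {3, 5, 7, 8, 9, 11, 12, 13, 15, 18}.

{3, 5, 7, 8, 9, 11, 12, 13, 15, 18}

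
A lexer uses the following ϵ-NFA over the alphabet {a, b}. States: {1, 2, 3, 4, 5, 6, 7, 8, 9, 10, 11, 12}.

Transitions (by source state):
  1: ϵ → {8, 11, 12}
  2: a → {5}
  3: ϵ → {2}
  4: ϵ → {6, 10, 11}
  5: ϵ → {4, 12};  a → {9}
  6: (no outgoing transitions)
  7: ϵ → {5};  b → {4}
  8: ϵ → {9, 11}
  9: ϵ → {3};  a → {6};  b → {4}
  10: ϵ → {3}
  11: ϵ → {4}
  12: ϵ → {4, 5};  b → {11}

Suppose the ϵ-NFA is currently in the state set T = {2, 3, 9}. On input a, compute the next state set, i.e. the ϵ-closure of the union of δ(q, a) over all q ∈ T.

{2, 3, 4, 5, 6, 10, 11, 12}

2 on a → {5}.
9 on a → {6}.
No a-transition from 3.
Union after reading a: {5, 6}.
Now take the ϵ-closure:
From 5 via ϵ: add 4, 12.
From 4 via ϵ: add 10, 11.
From 10 via ϵ: add 3.
From 3 via ϵ: add 2.
No new states can be added; the closed set is {2, 3, 4, 5, 6, 10, 11, 12}.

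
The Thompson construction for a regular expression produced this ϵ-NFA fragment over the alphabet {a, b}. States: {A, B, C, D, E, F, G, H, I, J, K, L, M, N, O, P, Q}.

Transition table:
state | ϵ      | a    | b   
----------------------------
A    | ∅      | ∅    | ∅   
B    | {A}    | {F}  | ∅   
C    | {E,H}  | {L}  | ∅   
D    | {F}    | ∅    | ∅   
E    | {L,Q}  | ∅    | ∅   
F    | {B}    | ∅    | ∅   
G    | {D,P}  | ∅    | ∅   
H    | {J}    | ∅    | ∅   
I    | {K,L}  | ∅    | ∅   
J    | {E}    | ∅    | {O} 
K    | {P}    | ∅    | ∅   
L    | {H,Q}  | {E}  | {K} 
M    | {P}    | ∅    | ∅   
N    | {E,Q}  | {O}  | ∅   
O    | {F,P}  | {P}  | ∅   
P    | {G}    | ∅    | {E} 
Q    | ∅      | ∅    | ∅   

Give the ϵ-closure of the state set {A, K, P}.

{A, B, D, F, G, K, P}

Start with {A, K, P}.
From P via ϵ: add G.
From G via ϵ: add D.
From D via ϵ: add F.
From F via ϵ: add B.
No new states can be added; the closed set is {A, B, D, F, G, K, P}.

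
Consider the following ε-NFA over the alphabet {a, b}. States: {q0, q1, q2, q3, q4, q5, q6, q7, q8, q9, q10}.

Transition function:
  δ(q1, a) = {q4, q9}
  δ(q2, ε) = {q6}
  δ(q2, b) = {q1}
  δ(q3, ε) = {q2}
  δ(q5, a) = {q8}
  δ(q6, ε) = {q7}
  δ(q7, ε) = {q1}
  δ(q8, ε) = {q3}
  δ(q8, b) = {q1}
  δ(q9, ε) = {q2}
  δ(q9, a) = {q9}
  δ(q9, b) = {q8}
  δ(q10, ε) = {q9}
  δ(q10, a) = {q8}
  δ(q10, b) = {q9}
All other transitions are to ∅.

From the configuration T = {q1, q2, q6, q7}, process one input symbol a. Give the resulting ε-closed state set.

{q1, q2, q4, q6, q7, q9}

q1 on a → {q4, q9}.
No a-transition from q2, q6, q7.
Union after reading a: {q4, q9}.
Now take the ε-closure:
From q9 via ε: add q2.
From q2 via ε: add q6.
From q6 via ε: add q7.
From q7 via ε: add q1.
No new states can be added; the closed set is {q1, q2, q4, q6, q7, q9}.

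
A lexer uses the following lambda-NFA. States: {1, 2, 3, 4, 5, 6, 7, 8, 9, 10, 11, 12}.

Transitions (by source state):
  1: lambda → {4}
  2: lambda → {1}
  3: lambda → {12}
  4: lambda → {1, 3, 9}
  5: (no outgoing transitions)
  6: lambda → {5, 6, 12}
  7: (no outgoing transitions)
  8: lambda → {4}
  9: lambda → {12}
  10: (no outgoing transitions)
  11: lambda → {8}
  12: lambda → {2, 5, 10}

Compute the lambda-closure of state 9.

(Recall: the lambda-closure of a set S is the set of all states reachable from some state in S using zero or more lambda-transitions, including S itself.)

{1, 2, 3, 4, 5, 9, 10, 12}

Start with {9}.
From 9 via lambda: add 12.
From 12 via lambda: add 2, 5, 10.
From 2 via lambda: add 1.
From 1 via lambda: add 4.
From 4 via lambda: add 3.
No new states can be added; the closed set is {1, 2, 3, 4, 5, 9, 10, 12}.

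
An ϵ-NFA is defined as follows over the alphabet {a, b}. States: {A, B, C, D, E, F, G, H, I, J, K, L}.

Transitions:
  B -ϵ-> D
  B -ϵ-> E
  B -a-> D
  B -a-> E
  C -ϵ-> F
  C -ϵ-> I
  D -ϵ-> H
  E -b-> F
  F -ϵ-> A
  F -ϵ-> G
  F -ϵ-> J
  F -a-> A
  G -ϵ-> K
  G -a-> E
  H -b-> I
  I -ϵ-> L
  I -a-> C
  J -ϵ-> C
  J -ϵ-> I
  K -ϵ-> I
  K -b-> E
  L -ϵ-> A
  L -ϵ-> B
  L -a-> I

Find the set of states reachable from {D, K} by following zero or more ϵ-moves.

{A, B, D, E, H, I, K, L}

Start with {D, K}.
From D via ϵ: add H.
From K via ϵ: add I.
From I via ϵ: add L.
From L via ϵ: add A, B.
From B via ϵ: add E.
No new states can be added; the closed set is {A, B, D, E, H, I, K, L}.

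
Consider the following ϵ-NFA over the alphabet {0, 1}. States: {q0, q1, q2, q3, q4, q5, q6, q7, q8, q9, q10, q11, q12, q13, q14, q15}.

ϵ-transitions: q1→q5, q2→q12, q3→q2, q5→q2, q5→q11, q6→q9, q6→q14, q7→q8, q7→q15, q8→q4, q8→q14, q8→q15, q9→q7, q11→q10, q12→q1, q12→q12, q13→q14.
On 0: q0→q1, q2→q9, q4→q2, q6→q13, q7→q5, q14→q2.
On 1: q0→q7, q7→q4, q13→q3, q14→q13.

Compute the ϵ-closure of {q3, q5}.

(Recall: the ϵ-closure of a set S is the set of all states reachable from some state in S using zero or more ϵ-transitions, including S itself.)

Start with {q3, q5}.
From q3 via ϵ: add q2.
From q5 via ϵ: add q11.
From q2 via ϵ: add q12.
From q11 via ϵ: add q10.
From q12 via ϵ: add q1.
No new states can be added; the closed set is {q1, q2, q3, q5, q10, q11, q12}.

{q1, q2, q3, q5, q10, q11, q12}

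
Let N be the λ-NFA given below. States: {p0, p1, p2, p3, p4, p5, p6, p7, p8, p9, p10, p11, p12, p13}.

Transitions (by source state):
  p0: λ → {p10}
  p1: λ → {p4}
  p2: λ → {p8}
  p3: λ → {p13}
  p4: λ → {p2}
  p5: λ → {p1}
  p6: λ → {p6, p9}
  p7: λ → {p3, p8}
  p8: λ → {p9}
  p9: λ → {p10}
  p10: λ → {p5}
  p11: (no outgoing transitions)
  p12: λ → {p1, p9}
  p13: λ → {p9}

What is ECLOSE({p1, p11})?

{p1, p2, p4, p5, p8, p9, p10, p11}

Start with {p1, p11}.
From p1 via λ: add p4.
From p4 via λ: add p2.
From p2 via λ: add p8.
From p8 via λ: add p9.
From p9 via λ: add p10.
From p10 via λ: add p5.
No new states can be added; the closed set is {p1, p2, p4, p5, p8, p9, p10, p11}.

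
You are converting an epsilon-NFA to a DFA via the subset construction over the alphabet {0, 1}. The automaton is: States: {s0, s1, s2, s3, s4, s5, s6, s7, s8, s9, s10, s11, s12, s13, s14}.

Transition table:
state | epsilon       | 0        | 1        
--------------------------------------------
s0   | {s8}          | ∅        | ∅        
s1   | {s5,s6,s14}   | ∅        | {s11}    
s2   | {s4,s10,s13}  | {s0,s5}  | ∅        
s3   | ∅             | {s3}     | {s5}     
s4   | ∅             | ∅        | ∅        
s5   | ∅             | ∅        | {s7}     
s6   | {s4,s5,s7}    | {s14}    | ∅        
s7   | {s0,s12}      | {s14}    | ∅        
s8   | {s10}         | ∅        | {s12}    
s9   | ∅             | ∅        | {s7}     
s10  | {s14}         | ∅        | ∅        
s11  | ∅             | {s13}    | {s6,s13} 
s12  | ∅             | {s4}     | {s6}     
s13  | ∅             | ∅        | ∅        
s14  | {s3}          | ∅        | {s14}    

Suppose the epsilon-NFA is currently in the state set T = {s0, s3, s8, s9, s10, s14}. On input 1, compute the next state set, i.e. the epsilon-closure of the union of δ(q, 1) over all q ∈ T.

s3 on 1 → {s5}.
s8 on 1 → {s12}.
s9 on 1 → {s7}.
s14 on 1 → {s14}.
No 1-transition from s0, s10.
Union after reading 1: {s5, s7, s12, s14}.
Now take the epsilon-closure:
From s7 via epsilon: add s0.
From s14 via epsilon: add s3.
From s0 via epsilon: add s8.
From s8 via epsilon: add s10.
No new states can be added; the closed set is {s0, s3, s5, s7, s8, s10, s12, s14}.

{s0, s3, s5, s7, s8, s10, s12, s14}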